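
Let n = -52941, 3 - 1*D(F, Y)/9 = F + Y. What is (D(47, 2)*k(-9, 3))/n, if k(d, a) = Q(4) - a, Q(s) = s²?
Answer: 1794/17647 ≈ 0.10166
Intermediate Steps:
D(F, Y) = 27 - 9*F - 9*Y (D(F, Y) = 27 - 9*(F + Y) = 27 + (-9*F - 9*Y) = 27 - 9*F - 9*Y)
k(d, a) = 16 - a (k(d, a) = 4² - a = 16 - a)
(D(47, 2)*k(-9, 3))/n = ((27 - 9*47 - 9*2)*(16 - 1*3))/(-52941) = ((27 - 423 - 18)*(16 - 3))*(-1/52941) = -414*13*(-1/52941) = -5382*(-1/52941) = 1794/17647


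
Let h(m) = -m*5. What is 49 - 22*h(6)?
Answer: 709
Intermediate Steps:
h(m) = -5*m
49 - 22*h(6) = 49 - (-110)*6 = 49 - 22*(-30) = 49 + 660 = 709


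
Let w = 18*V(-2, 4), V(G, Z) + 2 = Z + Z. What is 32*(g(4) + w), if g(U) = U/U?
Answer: 3488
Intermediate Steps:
V(G, Z) = -2 + 2*Z (V(G, Z) = -2 + (Z + Z) = -2 + 2*Z)
g(U) = 1
w = 108 (w = 18*(-2 + 2*4) = 18*(-2 + 8) = 18*6 = 108)
32*(g(4) + w) = 32*(1 + 108) = 32*109 = 3488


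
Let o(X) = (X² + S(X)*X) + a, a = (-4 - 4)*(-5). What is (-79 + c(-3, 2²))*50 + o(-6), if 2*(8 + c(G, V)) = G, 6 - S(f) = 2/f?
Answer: -4387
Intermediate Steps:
S(f) = 6 - 2/f
c(G, V) = -8 + G/2
a = 40 (a = -8*(-5) = 40)
o(X) = 40 + X² + X*(6 - 2/X) (o(X) = (X² + (6 - 2/X)*X) + 40 = (X² + X*(6 - 2/X)) + 40 = 40 + X² + X*(6 - 2/X))
(-79 + c(-3, 2²))*50 + o(-6) = (-79 + (-8 + (½)*(-3)))*50 + (38 + (-6)² + 6*(-6)) = (-79 + (-8 - 3/2))*50 + (38 + 36 - 36) = (-79 - 19/2)*50 + 38 = -177/2*50 + 38 = -4425 + 38 = -4387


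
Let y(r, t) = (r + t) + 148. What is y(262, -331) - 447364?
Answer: -447285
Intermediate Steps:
y(r, t) = 148 + r + t
y(262, -331) - 447364 = (148 + 262 - 331) - 447364 = 79 - 447364 = -447285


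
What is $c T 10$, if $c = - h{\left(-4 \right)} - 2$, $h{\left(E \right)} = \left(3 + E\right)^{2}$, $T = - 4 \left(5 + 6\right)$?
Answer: $1320$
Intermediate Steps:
$T = -44$ ($T = \left(-4\right) 11 = -44$)
$c = -3$ ($c = - \left(3 - 4\right)^{2} - 2 = - \left(-1\right)^{2} - 2 = \left(-1\right) 1 - 2 = -1 - 2 = -3$)
$c T 10 = - 3 \left(\left(-44\right) 10\right) = \left(-3\right) \left(-440\right) = 1320$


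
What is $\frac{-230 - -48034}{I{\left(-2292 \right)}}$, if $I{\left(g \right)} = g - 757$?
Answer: $- \frac{47804}{3049} \approx -15.679$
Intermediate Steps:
$I{\left(g \right)} = -757 + g$
$\frac{-230 - -48034}{I{\left(-2292 \right)}} = \frac{-230 - -48034}{-757 - 2292} = \frac{-230 + 48034}{-3049} = 47804 \left(- \frac{1}{3049}\right) = - \frac{47804}{3049}$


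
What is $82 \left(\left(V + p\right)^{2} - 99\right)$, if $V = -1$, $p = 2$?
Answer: $-8036$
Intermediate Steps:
$82 \left(\left(V + p\right)^{2} - 99\right) = 82 \left(\left(-1 + 2\right)^{2} - 99\right) = 82 \left(1^{2} - 99\right) = 82 \left(1 - 99\right) = 82 \left(-98\right) = -8036$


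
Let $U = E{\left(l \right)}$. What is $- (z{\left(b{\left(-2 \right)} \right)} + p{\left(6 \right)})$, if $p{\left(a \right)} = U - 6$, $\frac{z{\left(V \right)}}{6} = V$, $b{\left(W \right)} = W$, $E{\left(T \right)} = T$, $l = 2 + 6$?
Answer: $10$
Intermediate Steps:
$l = 8$
$U = 8$
$z{\left(V \right)} = 6 V$
$p{\left(a \right)} = 2$ ($p{\left(a \right)} = 8 - 6 = 2$)
$- (z{\left(b{\left(-2 \right)} \right)} + p{\left(6 \right)}) = - (6 \left(-2\right) + 2) = - (-12 + 2) = \left(-1\right) \left(-10\right) = 10$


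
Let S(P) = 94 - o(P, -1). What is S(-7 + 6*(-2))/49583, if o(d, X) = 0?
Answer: 94/49583 ≈ 0.0018958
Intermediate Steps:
S(P) = 94 (S(P) = 94 - 1*0 = 94 + 0 = 94)
S(-7 + 6*(-2))/49583 = 94/49583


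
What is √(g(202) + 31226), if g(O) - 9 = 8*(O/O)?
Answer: √31243 ≈ 176.76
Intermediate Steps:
g(O) = 17 (g(O) = 9 + 8*(O/O) = 9 + 8*1 = 9 + 8 = 17)
√(g(202) + 31226) = √(17 + 31226) = √31243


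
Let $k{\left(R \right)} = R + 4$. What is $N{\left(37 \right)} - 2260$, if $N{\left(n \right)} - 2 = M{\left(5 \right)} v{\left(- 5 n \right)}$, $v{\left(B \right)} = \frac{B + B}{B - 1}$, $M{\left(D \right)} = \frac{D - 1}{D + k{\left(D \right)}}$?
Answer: $- \frac{1469588}{651} \approx -2257.4$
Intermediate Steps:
$k{\left(R \right)} = 4 + R$
$M{\left(D \right)} = \frac{-1 + D}{4 + 2 D}$ ($M{\left(D \right)} = \frac{D - 1}{D + \left(4 + D\right)} = \frac{-1 + D}{4 + 2 D}$)
$v{\left(B \right)} = \frac{2 B}{-1 + B}$
$N{\left(n \right)} = 2 - \frac{20 n}{7 \left(-1 - 5 n\right)}$ ($N{\left(n \right)} = 2 + \frac{-1 + 5}{2 \left(2 + 5\right)} \frac{2 \left(- 5 n\right)}{-1 - 5 n} = 2 + \frac{1}{2} \cdot \frac{1}{7} \cdot 4 \left(- \frac{10 n}{-1 - 5 n}\right) = 2 + \frac{2 \left(- \frac{10 n}{-1 - 5 n}\right)}{7} = 2 - \frac{20 n}{7 \left(-1 - 5 n\right)}$)
$N{\left(37 \right)} - 2260 = \frac{2 \left(7 + 45 \cdot 37\right)}{7 \left(1 + 5 \cdot 37\right)} - 2260 = \frac{2 \left(7 + 1665\right)}{7 \left(1 + 185\right)} - 2260 = \frac{2}{7} \cdot \frac{1}{186} \cdot 1672 - 2260 = \frac{1672}{651} - 2260 = - \frac{1469588}{651}$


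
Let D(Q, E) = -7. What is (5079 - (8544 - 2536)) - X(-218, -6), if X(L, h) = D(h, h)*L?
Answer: -2455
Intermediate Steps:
X(L, h) = -7*L
(5079 - (8544 - 2536)) - X(-218, -6) = (5079 - (8544 - 2536)) - (-7)*(-218) = (5079 - 1*6008) - 1*1526 = (5079 - 6008) - 1526 = -929 - 1526 = -2455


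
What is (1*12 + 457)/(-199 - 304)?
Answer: -469/503 ≈ -0.93241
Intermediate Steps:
(1*12 + 457)/(-199 - 304) = (12 + 457)/(-503) = 469*(-1/503) = -469/503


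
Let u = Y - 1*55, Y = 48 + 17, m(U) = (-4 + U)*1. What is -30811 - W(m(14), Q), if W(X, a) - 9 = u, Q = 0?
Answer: -30830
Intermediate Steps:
m(U) = -4 + U
Y = 65
u = 10 (u = 65 - 1*55 = 65 - 55 = 10)
W(X, a) = 19 (W(X, a) = 9 + 10 = 19)
-30811 - W(m(14), Q) = -30811 - 1*19 = -30811 - 19 = -30830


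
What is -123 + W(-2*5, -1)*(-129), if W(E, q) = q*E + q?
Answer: -1284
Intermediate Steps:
W(E, q) = q + E*q (W(E, q) = E*q + q = q + E*q)
-123 + W(-2*5, -1)*(-129) = -123 - (1 - 2*5)*(-129) = -123 - (1 - 10)*(-129) = -123 - 1*(-9)*(-129) = -123 + 9*(-129) = -123 - 1161 = -1284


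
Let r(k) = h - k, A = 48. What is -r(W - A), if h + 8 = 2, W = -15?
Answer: -57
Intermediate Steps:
h = -6 (h = -8 + 2 = -6)
r(k) = -6 - k
-r(W - A) = -(-6 - (-15 - 1*48)) = -(-6 - (-15 - 48)) = -(-6 - 1*(-63)) = -(-6 + 63) = -1*57 = -57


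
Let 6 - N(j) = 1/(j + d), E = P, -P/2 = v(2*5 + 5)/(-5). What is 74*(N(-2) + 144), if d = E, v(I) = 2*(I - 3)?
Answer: 210715/19 ≈ 11090.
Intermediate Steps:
v(I) = -6 + 2*I (v(I) = 2*(-3 + I) = -6 + 2*I)
P = 48/5 (P = -2*(-6 + 2*(2*5 + 5))/(-5) = -2*(-6 + 2*(10 + 5))*(-1)/5 = -2*(-6 + 2*15)*(-1)/5 = -2*(-6 + 30)*(-1)/5 = -48*(-1)/5 = -2*(-24/5) = 48/5 ≈ 9.6000)
E = 48/5 ≈ 9.6000
d = 48/5 ≈ 9.6000
N(j) = 6 - 1/(48/5 + j) (N(j) = 6 - 1/(j + 48/5) = 6 - 1/(48/5 + j))
74*(N(-2) + 144) = 74*((283 + 30*(-2))/(48 + 5*(-2)) + 144) = 74*((283 - 60)/(48 - 10) + 144) = 74*(223/38 + 144) = 74*(5695/38) = 210715/19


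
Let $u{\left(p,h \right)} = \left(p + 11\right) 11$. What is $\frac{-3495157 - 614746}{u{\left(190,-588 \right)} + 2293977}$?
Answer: $- \frac{4109903}{2296188} \approx -1.7899$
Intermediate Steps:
$u{\left(p,h \right)} = 121 + 11 p$ ($u{\left(p,h \right)} = \left(11 + p\right) 11 = 121 + 11 p$)
$\frac{-3495157 - 614746}{u{\left(190,-588 \right)} + 2293977} = \frac{-3495157 - 614746}{\left(121 + 11 \cdot 190\right) + 2293977} = - \frac{4109903}{\left(121 + 2090\right) + 2293977} = - \frac{4109903}{2211 + 2293977} = - \frac{4109903}{2296188}$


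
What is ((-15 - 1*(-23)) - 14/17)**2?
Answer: 14884/289 ≈ 51.502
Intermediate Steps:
((-15 - 1*(-23)) - 14/17)**2 = ((-15 + 23) - 14*1/17)**2 = (8 - 14/17)**2 = (122/17)**2 = 14884/289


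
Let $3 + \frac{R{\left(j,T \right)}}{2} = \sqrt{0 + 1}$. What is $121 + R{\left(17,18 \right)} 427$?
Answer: $-1587$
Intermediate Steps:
$R{\left(j,T \right)} = -4$ ($R{\left(j,T \right)} = -6 + 2 \sqrt{0 + 1} = -6 + 2 \sqrt{1} = -6 + 2 \cdot 1 = -6 + 2 = -4$)
$121 + R{\left(17,18 \right)} 427 = 121 - 1708 = -1587$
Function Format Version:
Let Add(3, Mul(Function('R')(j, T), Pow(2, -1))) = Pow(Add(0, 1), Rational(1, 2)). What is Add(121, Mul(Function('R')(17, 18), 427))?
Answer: -1587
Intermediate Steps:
Function('R')(j, T) = -4 (Function('R')(j, T) = Add(-6, Mul(2, Pow(Add(0, 1), Rational(1, 2)))) = Add(-6, Mul(2, Pow(1, Rational(1, 2)))) = Add(-6, Mul(2, 1)) = Add(-6, 2) = -4)
Add(121, Mul(Function('R')(17, 18), 427)) = Add(121, Mul(-4, 427)) = Add(121, -1708) = -1587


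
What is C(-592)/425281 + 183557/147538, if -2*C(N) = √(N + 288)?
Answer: 183557/147538 - 2*I*√19/425281 ≈ 1.2441 - 2.0499e-5*I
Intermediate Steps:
C(N) = -√(288 + N)/2 (C(N) = -√(N + 288)/2 = -√(288 + N)/2)
C(-592)/425281 + 183557/147538 = -√(288 - 592)/2/425281 + 183557/147538 = -2*I*√19*(1/425281) + 183557*(1/147538) = -2*I*√19*(1/425281) + 183557/147538 = -2*I*√19/425281 + 183557/147538 = 183557/147538 - 2*I*√19/425281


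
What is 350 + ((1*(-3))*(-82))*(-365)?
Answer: -89440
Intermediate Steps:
350 + ((1*(-3))*(-82))*(-365) = 350 - 3*(-82)*(-365) = 350 + 246*(-365) = 350 - 89790 = -89440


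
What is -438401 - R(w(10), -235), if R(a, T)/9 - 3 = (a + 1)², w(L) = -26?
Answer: -444053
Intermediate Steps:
R(a, T) = 27 + 9*(1 + a)² (R(a, T) = 27 + 9*(a + 1)² = 27 + 9*(1 + a)²)
-438401 - R(w(10), -235) = -438401 - (27 + 9*(1 - 26)²) = -438401 - (27 + 9*(-25)²) = -438401 - (27 + 9*625) = -438401 - (27 + 5625) = -438401 - 1*5652 = -438401 - 5652 = -444053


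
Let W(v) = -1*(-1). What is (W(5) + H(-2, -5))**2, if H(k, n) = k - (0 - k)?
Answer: 9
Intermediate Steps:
W(v) = 1
H(k, n) = 2*k (H(k, n) = k - (-1)*k = k + k = 2*k)
(W(5) + H(-2, -5))**2 = (1 + 2*(-2))**2 = (1 - 4)**2 = (-3)**2 = 9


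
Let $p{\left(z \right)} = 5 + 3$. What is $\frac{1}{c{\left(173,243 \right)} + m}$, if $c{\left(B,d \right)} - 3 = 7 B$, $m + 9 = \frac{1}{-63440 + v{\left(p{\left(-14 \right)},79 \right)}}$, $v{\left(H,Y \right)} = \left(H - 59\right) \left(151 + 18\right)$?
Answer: $\frac{72059}{86831094} \approx 0.00082988$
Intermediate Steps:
$p{\left(z \right)} = 8$
$v{\left(H,Y \right)} = -9971 + 169 H$ ($v{\left(H,Y \right)} = \left(-59 + H\right) 169 = -9971 + 169 H$)
$m = - \frac{648532}{72059}$ ($m = -9 + \frac{1}{-63440 + \left(-9971 + 169 \cdot 8\right)} = -9 + \frac{1}{-63440 + \left(-9971 + 1352\right)} = -9 + \frac{1}{-63440 - 8619} = -9 + \frac{1}{-72059} = -9 - \frac{1}{72059} = - \frac{648532}{72059} \approx -9.0$)
$c{\left(B,d \right)} = 3 + 7 B$
$\frac{1}{c{\left(173,243 \right)} + m} = \frac{1}{\left(3 + 7 \cdot 173\right) - \frac{648532}{72059}} = \frac{1}{\left(3 + 1211\right) - \frac{648532}{72059}} = \frac{1}{1214 - \frac{648532}{72059}} = \frac{1}{\frac{86831094}{72059}} = \frac{72059}{86831094}$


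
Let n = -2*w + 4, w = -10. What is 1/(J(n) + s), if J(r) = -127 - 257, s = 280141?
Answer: 1/279757 ≈ 3.5745e-6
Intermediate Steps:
n = 24 (n = -2*(-10) + 4 = 20 + 4 = 24)
J(r) = -384
1/(J(n) + s) = 1/(-384 + 280141) = 1/279757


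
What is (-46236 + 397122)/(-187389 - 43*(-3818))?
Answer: -350886/23215 ≈ -15.115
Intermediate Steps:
(-46236 + 397122)/(-187389 - 43*(-3818)) = 350886/(-187389 + 164174) = 350886/(-23215) = 350886*(-1/23215) = -350886/23215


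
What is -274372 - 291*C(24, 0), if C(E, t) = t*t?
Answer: -274372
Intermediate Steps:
C(E, t) = t²
-274372 - 291*C(24, 0) = -274372 - 291*0² = -274372 - 291*0 = -274372 + 0 = -274372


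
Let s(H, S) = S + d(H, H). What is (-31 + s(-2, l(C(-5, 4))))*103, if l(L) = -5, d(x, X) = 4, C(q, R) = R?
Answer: -3296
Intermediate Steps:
s(H, S) = 4 + S (s(H, S) = S + 4 = 4 + S)
(-31 + s(-2, l(C(-5, 4))))*103 = (-31 + (4 - 5))*103 = (-31 - 1)*103 = -32*103 = -3296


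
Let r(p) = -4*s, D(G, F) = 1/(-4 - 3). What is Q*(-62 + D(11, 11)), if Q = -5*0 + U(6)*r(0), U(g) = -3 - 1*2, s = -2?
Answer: 17400/7 ≈ 2485.7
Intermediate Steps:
D(G, F) = -1/7 (D(G, F) = 1/(-7) = -1/7)
U(g) = -5 (U(g) = -3 - 2 = -5)
r(p) = 8 (r(p) = -4*(-2) = 8)
Q = -40 (Q = -5*0 - 5*8 = 0 - 40 = -40)
Q*(-62 + D(11, 11)) = -40*(-62 - 1/7) = -40*(-435/7) = 17400/7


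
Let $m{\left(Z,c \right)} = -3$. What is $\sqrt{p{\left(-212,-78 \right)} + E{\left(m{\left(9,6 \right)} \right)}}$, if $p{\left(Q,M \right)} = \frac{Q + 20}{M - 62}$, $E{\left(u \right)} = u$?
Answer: $\frac{i \sqrt{1995}}{35} \approx 1.2762 i$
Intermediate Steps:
$p{\left(Q,M \right)} = \frac{20 + Q}{-62 + M}$
$\sqrt{p{\left(-212,-78 \right)} + E{\left(m{\left(9,6 \right)} \right)}} = \sqrt{\frac{20 - 212}{-62 - 78} - 3} = \sqrt{\frac{1}{-140} \left(-192\right) - 3} = \sqrt{\left(- \frac{1}{140}\right) \left(-192\right) - 3} = \sqrt{\frac{48}{35} - 3} = \sqrt{- \frac{57}{35}} = \frac{i \sqrt{1995}}{35}$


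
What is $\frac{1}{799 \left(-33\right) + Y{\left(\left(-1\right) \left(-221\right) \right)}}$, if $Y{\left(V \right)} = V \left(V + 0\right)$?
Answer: $\frac{1}{22474} \approx 4.4496 \cdot 10^{-5}$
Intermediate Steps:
$Y{\left(V \right)} = V^{2}$ ($Y{\left(V \right)} = V V = V^{2}$)
$\frac{1}{799 \left(-33\right) + Y{\left(\left(-1\right) \left(-221\right) \right)}} = \frac{1}{799 \left(-33\right) + \left(\left(-1\right) \left(-221\right)\right)^{2}} = \frac{1}{-26367 + 221^{2}} = \frac{1}{-26367 + 48841} = \frac{1}{22474}$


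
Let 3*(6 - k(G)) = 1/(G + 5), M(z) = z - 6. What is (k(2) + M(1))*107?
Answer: 2140/21 ≈ 101.90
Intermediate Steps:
M(z) = -6 + z
k(G) = 6 - 1/(3*(5 + G)) (k(G) = 6 - 1/(3*(G + 5)) = 6 - 1/(3*(5 + G)))
(k(2) + M(1))*107 = ((89 + 18*2)/(3*(5 + 2)) + (-6 + 1))*107 = ((⅓)*(89 + 36)/7 - 5)*107 = ((⅓)*(⅐)*125 - 5)*107 = (125/21 - 5)*107 = (20/21)*107 = 2140/21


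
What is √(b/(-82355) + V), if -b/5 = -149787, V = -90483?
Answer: 4*I*√1534371734805/16471 ≈ 300.82*I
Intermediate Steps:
b = 748935 (b = -5*(-149787) = 748935)
√(b/(-82355) + V) = √(748935/(-82355) - 90483) = √(748935*(-1/82355) - 90483) = √(-149787/16471 - 90483) = √(-1490495280/16471) = 4*I*√1534371734805/16471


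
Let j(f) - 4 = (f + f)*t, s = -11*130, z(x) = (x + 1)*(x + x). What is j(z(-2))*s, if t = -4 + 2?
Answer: 17160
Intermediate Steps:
z(x) = 2*x*(1 + x) (z(x) = (1 + x)*(2*x) = 2*x*(1 + x))
t = -2
s = -1430
j(f) = 4 - 4*f (j(f) = 4 + (f + f)*(-2) = 4 + (2*f)*(-2) = 4 - 4*f)
j(z(-2))*s = (4 - 8*(-2)*(1 - 2))*(-1430) = (4 - 8*(-2)*(-1))*(-1430) = (4 - 4*4)*(-1430) = (4 - 16)*(-1430) = -12*(-1430) = 17160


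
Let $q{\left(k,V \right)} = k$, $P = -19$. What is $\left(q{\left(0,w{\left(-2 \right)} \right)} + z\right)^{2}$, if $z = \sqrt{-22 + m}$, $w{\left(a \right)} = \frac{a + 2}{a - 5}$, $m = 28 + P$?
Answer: $-13$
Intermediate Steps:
$m = 9$ ($m = 28 - 19 = 9$)
$w{\left(a \right)} = \frac{2 + a}{-5 + a}$
$z = i \sqrt{13}$ ($z = \sqrt{-22 + 9} = \sqrt{-13} = i \sqrt{13} \approx 3.6056 i$)
$\left(q{\left(0,w{\left(-2 \right)} \right)} + z\right)^{2} = \left(0 + i \sqrt{13}\right)^{2} = \left(i \sqrt{13}\right)^{2} = -13$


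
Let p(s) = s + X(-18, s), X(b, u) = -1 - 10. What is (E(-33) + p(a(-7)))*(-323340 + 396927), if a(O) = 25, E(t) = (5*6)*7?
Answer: 16483488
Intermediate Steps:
E(t) = 210 (E(t) = 30*7 = 210)
X(b, u) = -11
p(s) = -11 + s (p(s) = s - 11 = -11 + s)
(E(-33) + p(a(-7)))*(-323340 + 396927) = (210 + (-11 + 25))*(-323340 + 396927) = (210 + 14)*73587 = 224*73587 = 16483488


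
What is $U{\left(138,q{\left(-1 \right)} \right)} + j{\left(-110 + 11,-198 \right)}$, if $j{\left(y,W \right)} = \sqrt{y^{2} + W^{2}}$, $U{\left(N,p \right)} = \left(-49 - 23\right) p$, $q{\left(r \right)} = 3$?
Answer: $-216 + 99 \sqrt{5} \approx 5.3707$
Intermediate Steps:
$U{\left(N,p \right)} = - 72 p$
$j{\left(y,W \right)} = \sqrt{W^{2} + y^{2}}$
$U{\left(138,q{\left(-1 \right)} \right)} + j{\left(-110 + 11,-198 \right)} = \left(-72\right) 3 + \sqrt{\left(-198\right)^{2} + \left(-110 + 11\right)^{2}} = -216 + \sqrt{39204 + \left(-99\right)^{2}} = -216 + \sqrt{39204 + 9801} = -216 + \sqrt{49005} = -216 + 99 \sqrt{5}$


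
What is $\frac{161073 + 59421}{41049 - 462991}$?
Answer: $- \frac{110247}{210971} \approx -0.52257$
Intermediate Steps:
$\frac{161073 + 59421}{41049 - 462991} = \frac{220494}{-421942} = 220494 \left(- \frac{1}{421942}\right) = - \frac{110247}{210971}$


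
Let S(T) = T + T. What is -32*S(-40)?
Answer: 2560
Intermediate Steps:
S(T) = 2*T
-32*S(-40) = -64*(-40) = -32*(-80) = 2560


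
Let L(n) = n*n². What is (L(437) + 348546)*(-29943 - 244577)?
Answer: -23005324765480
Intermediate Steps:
L(n) = n³
(L(437) + 348546)*(-29943 - 244577) = (437³ + 348546)*(-29943 - 244577) = (83453453 + 348546)*(-274520) = 83801999*(-274520) = -23005324765480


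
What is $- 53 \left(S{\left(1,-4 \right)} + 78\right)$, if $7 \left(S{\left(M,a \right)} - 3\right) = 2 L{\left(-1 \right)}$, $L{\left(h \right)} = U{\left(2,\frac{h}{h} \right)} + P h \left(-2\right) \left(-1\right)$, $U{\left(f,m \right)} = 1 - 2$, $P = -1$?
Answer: $- \frac{30157}{7} \approx -4308.1$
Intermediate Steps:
$U{\left(f,m \right)} = -1$ ($U{\left(f,m \right)} = 1 - 2 = -1$)
$L{\left(h \right)} = -1 - 2 h$ ($L{\left(h \right)} = -1 - h \left(-2\right) \left(-1\right) = -1 - - 2 h \left(-1\right) = -1 - 2 h$)
$S{\left(M,a \right)} = \frac{23}{7}$ ($S{\left(M,a \right)} = 3 + \frac{2 \left(-1 - -2\right)}{7} = 3 + \frac{2 \left(-1 + 2\right)}{7} = 3 + \frac{2 \cdot 1}{7} = 3 + \frac{1}{7} \cdot 2 = 3 + \frac{2}{7} = \frac{23}{7}$)
$- 53 \left(S{\left(1,-4 \right)} + 78\right) = - 53 \left(\frac{23}{7} + 78\right) = \left(-53\right) \frac{569}{7} = - \frac{30157}{7}$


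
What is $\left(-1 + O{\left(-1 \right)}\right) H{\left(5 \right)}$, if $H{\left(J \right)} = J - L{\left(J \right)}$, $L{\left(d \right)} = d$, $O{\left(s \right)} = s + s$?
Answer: $0$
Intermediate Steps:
$O{\left(s \right)} = 2 s$
$H{\left(J \right)} = 0$ ($H{\left(J \right)} = J - J = 0$)
$\left(-1 + O{\left(-1 \right)}\right) H{\left(5 \right)} = \left(-1 + 2 \left(-1\right)\right) 0 = \left(-1 - 2\right) 0 = \left(-3\right) 0 = 0$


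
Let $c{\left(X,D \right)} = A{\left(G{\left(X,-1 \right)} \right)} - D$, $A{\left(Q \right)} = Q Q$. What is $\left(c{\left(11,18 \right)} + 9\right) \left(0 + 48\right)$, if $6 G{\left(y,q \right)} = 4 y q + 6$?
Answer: $\frac{4480}{3} \approx 1493.3$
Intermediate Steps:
$G{\left(y,q \right)} = 1 + \frac{2 q y}{3}$ ($G{\left(y,q \right)} = \frac{4 y q + 6}{6} = \frac{4 q y + 6}{6} = \frac{6 + 4 q y}{6} = 1 + \frac{2 q y}{3}$)
$A{\left(Q \right)} = Q^{2}$
$c{\left(X,D \right)} = \left(1 - \frac{2 X}{3}\right)^{2} - D$ ($c{\left(X,D \right)} = \left(1 + \frac{2}{3} \left(-1\right) X\right)^{2} - D = \left(1 - \frac{2 X}{3}\right)^{2} - D$)
$\left(c{\left(11,18 \right)} + 9\right) \left(0 + 48\right) = \left(\left(\left(-1\right) 18 + \frac{\left(-3 + 2 \cdot 11\right)^{2}}{9}\right) + 9\right) \left(0 + 48\right) = \left(\left(-18 + \frac{\left(-3 + 22\right)^{2}}{9}\right) + 9\right) 48 = \left(\left(-18 + \frac{19^{2}}{9}\right) + 9\right) 48 = \left(\left(-18 + \frac{1}{9} \cdot 361\right) + 9\right) 48 = \left(\left(-18 + \frac{361}{9}\right) + 9\right) 48 = \left(\frac{199}{9} + 9\right) 48 = \frac{280}{9} \cdot 48 = \frac{4480}{3}$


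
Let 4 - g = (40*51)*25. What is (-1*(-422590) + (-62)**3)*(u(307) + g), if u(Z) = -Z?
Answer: -9453193386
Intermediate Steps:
g = -50996 (g = 4 - 40*51*25 = 4 - 2040*25 = 4 - 1*51000 = 4 - 51000 = -50996)
(-1*(-422590) + (-62)**3)*(u(307) + g) = (-1*(-422590) + (-62)**3)*(-1*307 - 50996) = (422590 - 238328)*(-307 - 50996) = 184262*(-51303) = -9453193386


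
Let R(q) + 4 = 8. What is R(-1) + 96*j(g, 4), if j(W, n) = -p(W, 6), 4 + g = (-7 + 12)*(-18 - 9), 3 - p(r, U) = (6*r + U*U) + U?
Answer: -76316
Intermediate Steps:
R(q) = 4 (R(q) = -4 + 8 = 4)
p(r, U) = 3 - U - U² - 6*r (p(r, U) = 3 - ((6*r + U*U) + U) = 3 - ((6*r + U²) + U) = 3 - ((U² + 6*r) + U) = 3 - (U + U² + 6*r) = 3 + (-U - U² - 6*r) = 3 - U - U² - 6*r)
g = -139 (g = -4 + (-7 + 12)*(-18 - 9) = -4 + 5*(-27) = -4 - 135 = -139)
j(W, n) = 39 + 6*W (j(W, n) = -(3 - 1*6 - 1*6² - 6*W) = -(3 - 6 - 1*36 - 6*W) = -(3 - 6 - 36 - 6*W) = -(-39 - 6*W) = 39 + 6*W)
R(-1) + 96*j(g, 4) = 4 + 96*(39 + 6*(-139)) = 4 + 96*(39 - 834) = 4 + 96*(-795) = 4 - 76320 = -76316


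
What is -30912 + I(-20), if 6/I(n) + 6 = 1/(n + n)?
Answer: -7450032/241 ≈ -30913.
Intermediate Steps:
I(n) = 6/(-6 + 1/(2*n)) (I(n) = 6/(-6 + 1/(n + n)) = 6/(-6 + 1/(2*n)))
-30912 + I(-20) = -30912 - 12*(-20)/(-1 + 12*(-20)) = -30912 - 12*(-20)/(-1 - 240) = -30912 - 12*(-20)/(-241) = -30912 - 12*(-20)*(-1/241) = -30912 - 240/241 = -7450032/241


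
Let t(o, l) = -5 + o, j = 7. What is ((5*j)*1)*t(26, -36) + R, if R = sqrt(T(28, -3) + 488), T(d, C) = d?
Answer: 735 + 2*sqrt(129) ≈ 757.72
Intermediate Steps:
R = 2*sqrt(129) (R = sqrt(28 + 488) = sqrt(516) = 2*sqrt(129) ≈ 22.716)
((5*j)*1)*t(26, -36) + R = ((5*7)*1)*(-5 + 26) + 2*sqrt(129) = (35*1)*21 + 2*sqrt(129) = 35*21 + 2*sqrt(129) = 735 + 2*sqrt(129)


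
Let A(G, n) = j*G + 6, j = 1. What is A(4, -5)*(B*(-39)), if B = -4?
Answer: 1560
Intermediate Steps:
A(G, n) = 6 + G (A(G, n) = 1*G + 6 = G + 6 = 6 + G)
A(4, -5)*(B*(-39)) = (6 + 4)*(-4*(-39)) = 10*156 = 1560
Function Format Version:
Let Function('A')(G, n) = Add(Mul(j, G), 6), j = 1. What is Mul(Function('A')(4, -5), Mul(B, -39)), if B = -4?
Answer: 1560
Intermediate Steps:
Function('A')(G, n) = Add(6, G) (Function('A')(G, n) = Add(Mul(1, G), 6) = Add(G, 6) = Add(6, G))
Mul(Function('A')(4, -5), Mul(B, -39)) = Mul(Add(6, 4), Mul(-4, -39)) = Mul(10, 156) = 1560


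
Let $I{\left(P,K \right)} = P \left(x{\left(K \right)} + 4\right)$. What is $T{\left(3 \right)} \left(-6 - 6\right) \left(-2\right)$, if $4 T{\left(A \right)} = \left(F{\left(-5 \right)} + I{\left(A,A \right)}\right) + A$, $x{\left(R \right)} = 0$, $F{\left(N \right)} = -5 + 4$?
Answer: $84$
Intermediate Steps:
$F{\left(N \right)} = -1$
$I{\left(P,K \right)} = 4 P$ ($I{\left(P,K \right)} = P \left(0 + 4\right) = P 4 = 4 P$)
$T{\left(A \right)} = - \frac{1}{4} + \frac{5 A}{4}$ ($T{\left(A \right)} = \frac{\left(-1 + 4 A\right) + A}{4} = \frac{-1 + 5 A}{4} = - \frac{1}{4} + \frac{5 A}{4}$)
$T{\left(3 \right)} \left(-6 - 6\right) \left(-2\right) = \left(- \frac{1}{4} + \frac{5}{4} \cdot 3\right) \left(-6 - 6\right) \left(-2\right) = \left(- \frac{1}{4} + \frac{15}{4}\right) \left(\left(-12\right) \left(-2\right)\right) = \frac{7}{2} \cdot 24 = 84$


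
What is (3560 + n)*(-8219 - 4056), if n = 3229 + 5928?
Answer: -156101175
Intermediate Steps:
n = 9157
(3560 + n)*(-8219 - 4056) = (3560 + 9157)*(-8219 - 4056) = 12717*(-12275) = -156101175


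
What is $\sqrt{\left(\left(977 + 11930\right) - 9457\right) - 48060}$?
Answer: $i \sqrt{44610} \approx 211.21 i$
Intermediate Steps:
$\sqrt{\left(\left(977 + 11930\right) - 9457\right) - 48060} = \sqrt{\left(12907 - 9457\right) - 48060} = \sqrt{3450 - 48060} = \sqrt{-44610} = i \sqrt{44610}$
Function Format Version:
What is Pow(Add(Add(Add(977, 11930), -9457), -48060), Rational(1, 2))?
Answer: Mul(I, Pow(44610, Rational(1, 2))) ≈ Mul(211.21, I)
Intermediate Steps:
Pow(Add(Add(Add(977, 11930), -9457), -48060), Rational(1, 2)) = Pow(Add(Add(12907, -9457), -48060), Rational(1, 2)) = Pow(Add(3450, -48060), Rational(1, 2)) = Pow(-44610, Rational(1, 2)) = Mul(I, Pow(44610, Rational(1, 2)))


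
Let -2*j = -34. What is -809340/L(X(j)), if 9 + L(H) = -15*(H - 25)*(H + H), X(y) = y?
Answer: -269780/1357 ≈ -198.81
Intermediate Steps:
j = 17 (j = -1/2*(-34) = 17)
L(H) = -9 - 30*H*(-25 + H) (L(H) = -9 - 15*(H - 25)*(H + H) = -9 - 15*(-25 + H)*2*H = -9 - 30*H*(-25 + H))
-809340/L(X(j)) = -809340/(-9 - 30*17**2 + 750*17) = -809340/(-9 - 30*289 + 12750) = -809340/(-9 - 8670 + 12750) = -809340/4071 = -809340*1/4071 = -269780/1357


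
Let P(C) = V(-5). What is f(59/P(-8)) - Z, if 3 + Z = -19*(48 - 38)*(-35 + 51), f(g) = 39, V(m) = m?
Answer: 3082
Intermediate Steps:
P(C) = -5
Z = -3043 (Z = -3 - 19*(48 - 38)*(-35 + 51) = -3 - 190*16 = -3 - 19*160 = -3 - 3040 = -3043)
f(59/P(-8)) - Z = 39 - 1*(-3043) = 39 + 3043 = 3082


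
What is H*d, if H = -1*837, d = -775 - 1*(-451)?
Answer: 271188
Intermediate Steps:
d = -324 (d = -775 + 451 = -324)
H = -837
H*d = -837*(-324) = 271188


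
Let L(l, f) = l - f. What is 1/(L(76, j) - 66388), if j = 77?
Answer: -1/66389 ≈ -1.5063e-5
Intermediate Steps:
1/(L(76, j) - 66388) = 1/((76 - 1*77) - 66388) = 1/((76 - 77) - 66388) = 1/(-1 - 66388) = 1/(-66389) = -1/66389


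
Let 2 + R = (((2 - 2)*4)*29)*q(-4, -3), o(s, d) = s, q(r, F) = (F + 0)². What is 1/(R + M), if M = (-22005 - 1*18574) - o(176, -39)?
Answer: -1/40757 ≈ -2.4536e-5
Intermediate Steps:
q(r, F) = F²
R = -2 (R = -2 + (((2 - 2)*4)*29)*(-3)² = -2 + ((0*4)*29)*9 = -2 + (0*29)*9 = -2 + 0*9 = -2 + 0 = -2)
M = -40755 (M = (-22005 - 1*18574) - 1*176 = (-22005 - 18574) - 176 = -40579 - 176 = -40755)
1/(R + M) = 1/(-2 - 40755) = 1/(-40757) = -1/40757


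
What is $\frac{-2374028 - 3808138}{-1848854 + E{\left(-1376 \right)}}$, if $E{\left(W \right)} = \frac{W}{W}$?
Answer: $\frac{6182166}{1848853} \approx 3.3438$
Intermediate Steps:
$E{\left(W \right)} = 1$
$\frac{-2374028 - 3808138}{-1848854 + E{\left(-1376 \right)}} = \frac{-2374028 - 3808138}{-1848854 + 1} = - \frac{6182166}{-1848853} = \left(-6182166\right) \left(- \frac{1}{1848853}\right) = \frac{6182166}{1848853}$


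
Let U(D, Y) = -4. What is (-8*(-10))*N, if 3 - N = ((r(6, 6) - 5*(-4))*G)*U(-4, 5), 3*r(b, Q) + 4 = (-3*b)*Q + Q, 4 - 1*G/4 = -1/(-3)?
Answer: -645520/9 ≈ -71725.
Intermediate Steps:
G = 44/3 (G = 16 - (-4)/(-3) = 16 - (-4)*(-1)/3 = 16 - 4*⅓ = 16 - 4/3 = 44/3 ≈ 14.667)
r(b, Q) = -4/3 + Q/3 - Q*b (r(b, Q) = -4/3 + ((-3*b)*Q + Q)/3 = -4/3 + (-3*Q*b + Q)/3 = -4/3 + (Q - 3*Q*b)/3 = -4/3 + (Q/3 - Q*b) = -4/3 + Q/3 - Q*b)
N = -8069/9 (N = 3 - ((-4/3 + (⅓)*6 - 1*6*6) - 5*(-4))*(44/3)*(-4) = 3 - ((-4/3 + 2 - 36) + 20)*(44/3)*(-4) = 3 - (-106/3 + 20)*(44/3)*(-4) = 3 - (-46/3*44/3)*(-4) = 3 - (-2024)*(-4)/9 = 3 - 1*8096/9 = 3 - 8096/9 = -8069/9 ≈ -896.56)
(-8*(-10))*N = -8*(-10)*(-8069/9) = 80*(-8069/9) = -645520/9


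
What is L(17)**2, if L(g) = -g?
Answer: 289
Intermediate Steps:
L(17)**2 = (-1*17)**2 = (-17)**2 = 289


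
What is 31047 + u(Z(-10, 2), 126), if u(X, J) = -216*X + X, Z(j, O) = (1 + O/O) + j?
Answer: 32767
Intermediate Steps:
Z(j, O) = 2 + j (Z(j, O) = (1 + 1) + j = 2 + j)
u(X, J) = -215*X
31047 + u(Z(-10, 2), 126) = 31047 - 215*(2 - 10) = 31047 - 215*(-8) = 31047 + 1720 = 32767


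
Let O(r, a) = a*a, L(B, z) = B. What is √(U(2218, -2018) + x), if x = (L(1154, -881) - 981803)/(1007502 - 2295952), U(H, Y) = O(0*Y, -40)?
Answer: √106297158448162/257690 ≈ 40.010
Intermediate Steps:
O(r, a) = a²
U(H, Y) = 1600 (U(H, Y) = (-40)² = 1600)
x = 980649/1288450 (x = (1154 - 981803)/(1007502 - 2295952) = -980649/(-1288450) = -980649*(-1/1288450) = 980649/1288450 ≈ 0.76111)
√(U(2218, -2018) + x) = √(1600 + 980649/1288450) = √(2062500649/1288450) = √106297158448162/257690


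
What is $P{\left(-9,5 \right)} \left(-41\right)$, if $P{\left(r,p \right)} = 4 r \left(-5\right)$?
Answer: $-7380$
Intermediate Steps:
$P{\left(r,p \right)} = - 20 r$
$P{\left(-9,5 \right)} \left(-41\right) = \left(-20\right) \left(-9\right) \left(-41\right) = 180 \left(-41\right) = -7380$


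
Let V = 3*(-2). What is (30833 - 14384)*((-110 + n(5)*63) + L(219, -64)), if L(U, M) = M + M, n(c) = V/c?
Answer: -25792032/5 ≈ -5.1584e+6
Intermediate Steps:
V = -6
n(c) = -6/c
L(U, M) = 2*M
(30833 - 14384)*((-110 + n(5)*63) + L(219, -64)) = (30833 - 14384)*((-110 - 6/5*63) + 2*(-64)) = 16449*((-110 - 6*⅕*63) - 128) = 16449*((-110 - 6/5*63) - 128) = 16449*((-110 - 378/5) - 128) = 16449*(-928/5 - 128) = 16449*(-1568/5) = -25792032/5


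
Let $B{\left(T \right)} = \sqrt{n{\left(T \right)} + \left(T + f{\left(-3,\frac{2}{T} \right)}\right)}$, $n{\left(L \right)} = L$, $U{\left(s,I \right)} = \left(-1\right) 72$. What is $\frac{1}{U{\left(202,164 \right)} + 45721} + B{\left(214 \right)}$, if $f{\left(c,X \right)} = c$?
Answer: $\frac{1}{45649} + 5 \sqrt{17} \approx 20.616$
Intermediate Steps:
$U{\left(s,I \right)} = -72$
$B{\left(T \right)} = \sqrt{-3 + 2 T}$ ($B{\left(T \right)} = \sqrt{T + \left(T - 3\right)} = \sqrt{T + \left(-3 + T\right)} = \sqrt{-3 + 2 T}$)
$\frac{1}{U{\left(202,164 \right)} + 45721} + B{\left(214 \right)} = \frac{1}{-72 + 45721} + \sqrt{-3 + 2 \cdot 214} = \frac{1}{45649} + \sqrt{-3 + 428} = \frac{1}{45649} + \sqrt{425} = \frac{1}{45649} + 5 \sqrt{17}$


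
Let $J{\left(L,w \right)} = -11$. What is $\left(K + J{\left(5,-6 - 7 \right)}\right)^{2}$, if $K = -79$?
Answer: $8100$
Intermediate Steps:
$\left(K + J{\left(5,-6 - 7 \right)}\right)^{2} = \left(-79 - 11\right)^{2} = \left(-90\right)^{2} = 8100$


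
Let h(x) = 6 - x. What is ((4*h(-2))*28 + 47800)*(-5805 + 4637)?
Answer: -56876928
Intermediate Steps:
((4*h(-2))*28 + 47800)*(-5805 + 4637) = ((4*(6 - 1*(-2)))*28 + 47800)*(-5805 + 4637) = ((4*(6 + 2))*28 + 47800)*(-1168) = ((4*8)*28 + 47800)*(-1168) = (32*28 + 47800)*(-1168) = (896 + 47800)*(-1168) = 48696*(-1168) = -56876928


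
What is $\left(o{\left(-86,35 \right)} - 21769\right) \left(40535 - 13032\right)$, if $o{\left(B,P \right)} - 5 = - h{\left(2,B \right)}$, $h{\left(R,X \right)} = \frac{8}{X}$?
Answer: $- \frac{25738627544}{43} \approx -5.9857 \cdot 10^{8}$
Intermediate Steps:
$o{\left(B,P \right)} = 5 - \frac{8}{B}$
$\left(o{\left(-86,35 \right)} - 21769\right) \left(40535 - 13032\right) = \left(\left(5 - \frac{8}{-86}\right) - 21769\right) \left(40535 - 13032\right) = \left(\left(5 - - \frac{4}{43}\right) - 21769\right) 27503 = \left(\left(5 + \frac{4}{43}\right) - 21769\right) 27503 = \left(\frac{219}{43} - 21769\right) 27503 = \left(- \frac{935848}{43}\right) 27503 = - \frac{25738627544}{43}$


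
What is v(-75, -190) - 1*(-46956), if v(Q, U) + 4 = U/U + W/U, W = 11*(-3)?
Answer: 8921103/190 ≈ 46953.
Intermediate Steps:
W = -33
v(Q, U) = -3 - 33/U (v(Q, U) = -4 + (U/U - 33/U) = -4 + (1 - 33/U) = -3 - 33/U)
v(-75, -190) - 1*(-46956) = (-3 - 33/(-190)) - 1*(-46956) = (-3 - 33*(-1/190)) + 46956 = (-3 + 33/190) + 46956 = -537/190 + 46956 = 8921103/190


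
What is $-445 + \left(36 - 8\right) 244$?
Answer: $6387$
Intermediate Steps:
$-445 + \left(36 - 8\right) 244 = -445 + 28 \cdot 244 = -445 + 6832 = 6387$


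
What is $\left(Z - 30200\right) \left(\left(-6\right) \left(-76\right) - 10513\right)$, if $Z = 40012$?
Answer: $-98679284$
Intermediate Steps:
$\left(Z - 30200\right) \left(\left(-6\right) \left(-76\right) - 10513\right) = \left(40012 - 30200\right) \left(\left(-6\right) \left(-76\right) - 10513\right) = 9812 \left(456 - 10513\right) = 9812 \left(-10057\right) = -98679284$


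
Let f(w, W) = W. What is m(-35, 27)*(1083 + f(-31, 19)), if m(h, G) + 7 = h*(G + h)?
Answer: 300846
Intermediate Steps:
m(h, G) = -7 + h*(G + h)
m(-35, 27)*(1083 + f(-31, 19)) = (-7 + (-35)² + 27*(-35))*(1083 + 19) = (-7 + 1225 - 945)*1102 = 273*1102 = 300846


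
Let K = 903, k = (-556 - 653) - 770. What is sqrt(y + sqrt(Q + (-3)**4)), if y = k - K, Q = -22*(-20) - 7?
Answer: sqrt(-2882 + sqrt(514)) ≈ 53.473*I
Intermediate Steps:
Q = 433 (Q = 440 - 7 = 433)
k = -1979 (k = -1209 - 770 = -1979)
y = -2882 (y = -1979 - 1*903 = -1979 - 903 = -2882)
sqrt(y + sqrt(Q + (-3)**4)) = sqrt(-2882 + sqrt(433 + (-3)**4)) = sqrt(-2882 + sqrt(433 + 81)) = sqrt(-2882 + sqrt(514))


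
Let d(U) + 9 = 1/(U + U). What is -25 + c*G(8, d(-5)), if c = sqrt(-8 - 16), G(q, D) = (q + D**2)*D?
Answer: -25 - 826371*I*sqrt(6)/500 ≈ -25.0 - 4048.4*I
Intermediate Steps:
d(U) = -9 + 1/(2*U) (d(U) = -9 + 1/(U + U) = -9 + 1/(2*U))
G(q, D) = D*(q + D**2)
c = 2*I*sqrt(6) (c = sqrt(-24) = 2*I*sqrt(6) ≈ 4.899*I)
-25 + c*G(8, d(-5)) = -25 + (2*I*sqrt(6))*((-9 + (1/2)/(-5))*(8 + (-9 + (1/2)/(-5))**2)) = -25 + (2*I*sqrt(6))*((-9 + (1/2)*(-1/5))*(8 + (-9 + (1/2)*(-1/5))**2)) = -25 + (2*I*sqrt(6))*((-9 - 1/10)*(8 + (-9 - 1/10)**2)) = -25 + (2*I*sqrt(6))*(-91*(8 + (-91/10)**2)/10) = -25 + (2*I*sqrt(6))*(-91*(8 + 8281/100)/10) = -25 + (2*I*sqrt(6))*(-91/10*9081/100) = -25 + (2*I*sqrt(6))*(-826371/1000) = -25 - 826371*I*sqrt(6)/500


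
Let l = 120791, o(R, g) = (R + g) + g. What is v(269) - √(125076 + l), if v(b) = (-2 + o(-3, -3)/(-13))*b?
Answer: -4573/13 - √245867 ≈ -847.62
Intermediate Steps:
o(R, g) = R + 2*g
v(b) = -17*b/13 (v(b) = (-2 + (-3 + 2*(-3))/(-13))*b = (-2 + (-3 - 6)*(-1/13))*b = (-2 - 9*(-1/13))*b = (-2 + 9/13)*b = -17*b/13)
v(269) - √(125076 + l) = -17/13*269 - √(125076 + 120791) = -4573/13 - √245867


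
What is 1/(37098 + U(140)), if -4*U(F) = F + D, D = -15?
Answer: 4/148267 ≈ 2.6978e-5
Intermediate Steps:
U(F) = 15/4 - F/4 (U(F) = -(F - 15)/4 = -(-15 + F)/4 = 15/4 - F/4)
1/(37098 + U(140)) = 1/(37098 + (15/4 - 1/4*140)) = 1/(37098 + (15/4 - 35)) = 1/(37098 - 125/4) = 1/(148267/4) = 4/148267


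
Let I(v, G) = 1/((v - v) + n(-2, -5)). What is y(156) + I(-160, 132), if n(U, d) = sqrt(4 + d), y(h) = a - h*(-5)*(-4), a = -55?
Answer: -3175 - I ≈ -3175.0 - 1.0*I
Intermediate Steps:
y(h) = -55 - 20*h (y(h) = -55 - h*(-5)*(-4) = -55 - (-5*h)*(-4) = -55 - 20*h)
I(v, G) = -I (I(v, G) = 1/((v - v) + sqrt(4 - 5)) = 1/(0 + sqrt(-1)) = 1/(0 + I) = 1/I = -I)
y(156) + I(-160, 132) = (-55 - 20*156) - I = (-55 - 3120) - I = -3175 - I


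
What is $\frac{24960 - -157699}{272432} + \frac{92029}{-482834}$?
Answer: $\frac{31561165539}{65769716144} \approx 0.47987$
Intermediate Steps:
$\frac{24960 - -157699}{272432} + \frac{92029}{-482834} = \left(24960 + 157699\right) \frac{1}{272432} + 92029 \left(- \frac{1}{482834}\right) = 182659 \cdot \frac{1}{272432} - \frac{92029}{482834} = \frac{182659}{272432} - \frac{92029}{482834} = \frac{31561165539}{65769716144}$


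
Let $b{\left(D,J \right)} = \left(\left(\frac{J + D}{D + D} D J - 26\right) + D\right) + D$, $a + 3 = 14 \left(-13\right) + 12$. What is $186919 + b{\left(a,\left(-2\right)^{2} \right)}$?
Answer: $186209$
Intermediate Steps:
$a = -173$ ($a = -3 + \left(14 \left(-13\right) + 12\right) = -3 + \left(-182 + 12\right) = -3 - 170 = -173$)
$b{\left(D,J \right)} = -26 + 2 D + J \left(\frac{D}{2} + \frac{J}{2}\right)$ ($b{\left(D,J \right)} = \left(\left(\frac{D + J}{2 D} D J - 26\right) + D\right) + D = \left(\left(\left(\frac{D}{2} + \frac{J}{2}\right) J - 26\right) + D\right) + D = \left(\left(J \left(\frac{D}{2} + \frac{J}{2}\right) - 26\right) + D\right) + D = \left(\left(-26 + J \left(\frac{D}{2} + \frac{J}{2}\right)\right) + D\right) + D = \left(-26 + D + J \left(\frac{D}{2} + \frac{J}{2}\right)\right) + D = -26 + 2 D + J \left(\frac{D}{2} + \frac{J}{2}\right)$)
$186919 + b{\left(a,\left(-2\right)^{2} \right)} = 186919 + \left(-26 + \frac{\left(\left(-2\right)^{2}\right)^{2}}{2} + 2 \left(-173\right) + \frac{1}{2} \left(-173\right) \left(-2\right)^{2}\right) = 186919 + \left(-26 + \frac{4^{2}}{2} - 346 + \frac{1}{2} \left(-173\right) 4\right) = 186919 - 710 = 186209$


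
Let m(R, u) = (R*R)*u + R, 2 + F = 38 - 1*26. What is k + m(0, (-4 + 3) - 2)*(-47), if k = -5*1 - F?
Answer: -15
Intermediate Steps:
F = 10 (F = -2 + (38 - 1*26) = -2 + (38 - 26) = -2 + 12 = 10)
m(R, u) = R + u*R² (m(R, u) = R²*u + R = u*R² + R = R + u*R²)
k = -15 (k = -5*1 - 1*10 = -5 - 10 = -15)
k + m(0, (-4 + 3) - 2)*(-47) = -15 + (0*(1 + 0*((-4 + 3) - 2)))*(-47) = -15 + (0*(1 + 0*(-1 - 2)))*(-47) = -15 + (0*(1 + 0*(-3)))*(-47) = -15 + (0*(1 + 0))*(-47) = -15 + (0*1)*(-47) = -15 + 0*(-47) = -15 + 0 = -15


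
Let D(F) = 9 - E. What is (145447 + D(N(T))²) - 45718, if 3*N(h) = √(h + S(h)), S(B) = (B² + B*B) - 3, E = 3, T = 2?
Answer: 99765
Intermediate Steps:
S(B) = -3 + 2*B² (S(B) = (B² + B²) - 3 = 2*B² - 3 = -3 + 2*B²)
N(h) = √(-3 + h + 2*h²)/3 (N(h) = √(h + (-3 + 2*h²))/3 = √(-3 + h + 2*h²)/3)
D(F) = 6 (D(F) = 9 - 1*3 = 9 - 3 = 6)
(145447 + D(N(T))²) - 45718 = (145447 + 6²) - 45718 = (145447 + 36) - 45718 = 145483 - 45718 = 99765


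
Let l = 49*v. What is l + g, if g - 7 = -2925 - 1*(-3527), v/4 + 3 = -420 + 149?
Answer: -53095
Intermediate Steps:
v = -1096 (v = -12 + 4*(-420 + 149) = -12 + 4*(-271) = -12 - 1084 = -1096)
g = 609 (g = 7 + (-2925 - 1*(-3527)) = 7 + (-2925 + 3527) = 7 + 602 = 609)
l = -53704 (l = 49*(-1096) = -53704)
l + g = -53704 + 609 = -53095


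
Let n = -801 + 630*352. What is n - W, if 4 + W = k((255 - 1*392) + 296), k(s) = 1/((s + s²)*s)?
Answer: 893786496479/4044960 ≈ 2.2096e+5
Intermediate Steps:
k(s) = 1/(s*(s + s²))
n = 220959 (n = -801 + 221760 = 220959)
W = -16179839/4044960 (W = -4 + 1/(((255 - 1*392) + 296)²*(1 + ((255 - 1*392) + 296))) = -4 + 1/(((255 - 392) + 296)²*(1 + ((255 - 392) + 296))) = -4 + 1/((-137 + 296)²*(1 + (-137 + 296))) = -4 + 1/(159²*(1 + 159)) = -4 + (1/25281)/160 = -4 + (1/25281)*(1/160) = -4 + 1/4044960 = -16179839/4044960 ≈ -4.0000)
n - W = 220959 - 1*(-16179839/4044960) = 220959 + 16179839/4044960 = 893786496479/4044960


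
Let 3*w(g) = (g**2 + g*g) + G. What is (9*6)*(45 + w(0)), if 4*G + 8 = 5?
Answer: 4833/2 ≈ 2416.5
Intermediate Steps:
G = -3/4 (G = -2 + (1/4)*5 = -2 + 5/4 = -3/4 ≈ -0.75000)
w(g) = -1/4 + 2*g**2/3 (w(g) = ((g**2 + g*g) - 3/4)/3 = ((g**2 + g**2) - 3/4)/3 = (2*g**2 - 3/4)/3 = (-3/4 + 2*g**2)/3 = -1/4 + 2*g**2/3)
(9*6)*(45 + w(0)) = (9*6)*(45 + (-1/4 + (2/3)*0**2)) = 54*(45 + (-1/4 + (2/3)*0)) = 54*(45 + (-1/4 + 0)) = 54*(45 - 1/4) = 54*(179/4) = 4833/2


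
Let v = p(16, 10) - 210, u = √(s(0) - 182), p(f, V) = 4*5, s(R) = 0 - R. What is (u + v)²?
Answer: (190 - I*√182)² ≈ 35918.0 - 5126.5*I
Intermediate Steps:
s(R) = -R
p(f, V) = 20
u = I*√182 (u = √(-1*0 - 182) = √(0 - 182) = √(-182) = I*√182 ≈ 13.491*I)
v = -190 (v = 20 - 210 = -190)
(u + v)² = (I*√182 - 190)² = (-190 + I*√182)²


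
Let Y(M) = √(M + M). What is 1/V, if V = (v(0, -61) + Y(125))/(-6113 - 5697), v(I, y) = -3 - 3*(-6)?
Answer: 7086 - 2362*√10 ≈ -383.30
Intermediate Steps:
Y(M) = √2*√M (Y(M) = √(2*M) = √2*√M)
v(I, y) = 15 (v(I, y) = -3 + 18 = 15)
V = -3/2362 - √10/2362 (V = (15 + √2*√125)/(-6113 - 5697) = (15 + √2*(5*√5))/(-11810) = (15 + 5*√10)*(-1/11810) = -3/2362 - √10/2362 ≈ -0.0026089)
1/V = 1/(-3/2362 - √10/2362)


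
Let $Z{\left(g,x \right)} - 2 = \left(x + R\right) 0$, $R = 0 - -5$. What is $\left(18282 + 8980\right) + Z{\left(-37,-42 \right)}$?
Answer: $27264$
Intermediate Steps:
$R = 5$ ($R = 0 + 5 = 5$)
$Z{\left(g,x \right)} = 2$ ($Z{\left(g,x \right)} = 2 + \left(x + 5\right) 0 = 2 + \left(5 + x\right) 0 = 2 + 0 = 2$)
$\left(18282 + 8980\right) + Z{\left(-37,-42 \right)} = \left(18282 + 8980\right) + 2 = 27262 + 2 = 27264$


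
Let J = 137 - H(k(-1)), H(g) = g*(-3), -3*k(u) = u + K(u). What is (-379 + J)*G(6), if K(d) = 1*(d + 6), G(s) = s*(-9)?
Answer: 13284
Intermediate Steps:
G(s) = -9*s
K(d) = 6 + d (K(d) = 1*(6 + d) = 6 + d)
k(u) = -2 - 2*u/3 (k(u) = -(u + (6 + u))/3 = -(6 + 2*u)/3 = -2 - 2*u/3)
H(g) = -3*g
J = 133 (J = 137 - (-3)*(-2 - ⅔*(-1)) = 137 - (-3)*(-2 + ⅔) = 137 - (-3)*(-4)/3 = 137 - 1*4 = 137 - 4 = 133)
(-379 + J)*G(6) = (-379 + 133)*(-9*6) = -246*(-54) = 13284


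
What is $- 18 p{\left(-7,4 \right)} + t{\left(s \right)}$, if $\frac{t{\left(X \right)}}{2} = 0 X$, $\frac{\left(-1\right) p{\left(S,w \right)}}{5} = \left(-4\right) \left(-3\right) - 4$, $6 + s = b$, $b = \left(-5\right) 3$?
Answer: $720$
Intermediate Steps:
$b = -15$
$s = -21$ ($s = -6 - 15 = -21$)
$p{\left(S,w \right)} = -40$ ($p{\left(S,w \right)} = - 5 \left(\left(-4\right) \left(-3\right) - 4\right) = - 5 \left(12 - 4\right) = \left(-5\right) 8 = -40$)
$t{\left(X \right)} = 0$ ($t{\left(X \right)} = 2 \cdot 0 X = 2 \cdot 0 = 0$)
$- 18 p{\left(-7,4 \right)} + t{\left(s \right)} = \left(-18\right) \left(-40\right) + 0 = 720 + 0 = 720$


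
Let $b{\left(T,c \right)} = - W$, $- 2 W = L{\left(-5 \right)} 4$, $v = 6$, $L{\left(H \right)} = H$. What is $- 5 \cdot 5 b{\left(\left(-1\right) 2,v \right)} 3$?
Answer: $750$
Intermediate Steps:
$W = 10$ ($W = - \frac{\left(-5\right) 4}{2} = \left(- \frac{1}{2}\right) \left(-20\right) = 10$)
$b{\left(T,c \right)} = -10$ ($b{\left(T,c \right)} = \left(-1\right) 10 = -10$)
$- 5 \cdot 5 b{\left(\left(-1\right) 2,v \right)} 3 = - 5 \cdot 5 \left(-10\right) 3 = \left(-5\right) \left(-50\right) 3 = 250 \cdot 3 = 750$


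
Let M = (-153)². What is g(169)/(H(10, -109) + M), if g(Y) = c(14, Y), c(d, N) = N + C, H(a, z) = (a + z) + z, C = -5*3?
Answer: 154/23201 ≈ 0.0066376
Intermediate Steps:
C = -15
H(a, z) = a + 2*z
M = 23409
c(d, N) = -15 + N (c(d, N) = N - 15 = -15 + N)
g(Y) = -15 + Y
g(169)/(H(10, -109) + M) = (-15 + 169)/((10 + 2*(-109)) + 23409) = 154/((10 - 218) + 23409) = 154/(-208 + 23409) = 154/23201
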